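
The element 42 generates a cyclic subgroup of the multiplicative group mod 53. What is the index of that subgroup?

Since 42 ∈ (Z/53Z)^×, its order divides φ(53) = 53 − 1 = 52 = 2^2 · 13.
Divisors of 52: 1, 2, 4, 13, 26, 52.
Evaluate successive powers at the divisors of 52:
42^1 ≡ 42 (mod 53)
42^2 ≡ 15 (mod 53)
42^4 ≡ 13 (mod 53)
42^13 ≡ 1 (mod 53) ✓
So ord_53(42) = 13, hence |⟨42⟩| = 13.
The index is φ(53) / ord(42) = 52 / 13 = 4.

4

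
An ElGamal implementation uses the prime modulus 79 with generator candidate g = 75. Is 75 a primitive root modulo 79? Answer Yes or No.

φ(79) = 79 − 1 = 78 = 2 · 3 · 13.
It suffices to check that the order of 75 is not a proper divisor of 78: compute 75^(78/q) for q ∈ {2, 3, 13}.
75^39 ≡ 78 (mod 79)  [q = 2: ≢ 1 ✓]
75^26 ≡ 55 (mod 79)  [q = 3: ≢ 1 ✓]
75^6 ≡ 67 (mod 79)  [q = 13: ≢ 1 ✓]
All checks pass, so 75 has order 78 and is a primitive root modulo 79.

Yes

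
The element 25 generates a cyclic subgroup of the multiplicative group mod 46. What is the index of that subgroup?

2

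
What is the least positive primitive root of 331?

3

φ(331) = 331 − 1 = 330 = 2 · 3 · 5 · 11.
Test candidates g = 2, 3, … against the prime factors q ∈ {2, 3, 5, 11} of φ(331): g is a generator iff g^(330/q) ≢ 1 for every such q.
g = 2: 2^165 ≡ 330; 2^110 ≡ 299; 2^66 ≡ 64; 2^30 ≡ 1 — hits 1, so not a primitive root.
g = 3: 3^165 ≡ 330; 3^110 ≡ 299; 3^66 ≡ 64; 3^30 ≡ 270 — none is 1, so 3 is a primitive root.
The smallest primitive root modulo 331 is 3.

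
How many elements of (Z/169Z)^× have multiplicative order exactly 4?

φ(169) = φ(13^2) = 13·(13−1) = 156 = 2^2 · 3 · 13.
In a cyclic group of order 156, there are φ(d) elements of order d for each divisor d of 156, and zero for non-divisors.
4 = 2^2 divides 156, and φ(4) = 2.

2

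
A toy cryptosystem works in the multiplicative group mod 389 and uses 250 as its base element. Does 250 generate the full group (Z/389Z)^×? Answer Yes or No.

Yes

φ(389) = 389 − 1 = 388 = 2^2 · 97.
An element g generates (Z/389Z)^× iff g^(388/q) ≢ 1 (mod 389) for each prime q ∈ {2, 97}.
250^194 ≡ 388 (mod 389)  [q = 2: ≢ 1 ✓]
250^4 ≡ 303 (mod 389)  [q = 97: ≢ 1 ✓]
Every test exponent gives a nontrivial residue, hence 250 generates the full group.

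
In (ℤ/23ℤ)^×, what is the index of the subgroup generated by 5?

Since 5 ∈ (Z/23Z)^×, its order divides φ(23) = 23 − 1 = 22 = 2 · 11.
Divisors of 22: 1, 2, 11, 22.
Compute 5^d (mod 23) for the divisors d until we hit 1:
5^1 ≡ 5
5^2 ≡ 2
5^11 ≡ 22
5^22 ≡ 1
So ord_23(5) = 22, hence |⟨5⟩| = 22.
The index is φ(23) / ord(5) = 22 / 22 = 1.

1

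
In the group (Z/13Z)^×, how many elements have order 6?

2

φ(13) = 13 − 1 = 12 = 2^2 · 3.
(Z/13Z)^× is cyclic (|G| = 12); a cyclic group of order m has exactly φ(d) elements of each order d | m, and none otherwise.
6 = 2 · 3 divides 12, and φ(6) = 2.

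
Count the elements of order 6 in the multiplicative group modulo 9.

2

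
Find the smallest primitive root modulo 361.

2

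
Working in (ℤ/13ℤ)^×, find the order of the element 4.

6

The order of 4 must divide φ(13) = 13 − 1 = 12 = 2^2 · 3.
Divisors of 12: 1, 2, 3, 4, 6, 12.
Compute 4^d (mod 13) for the divisors d until we hit 1:
4^1 ≡ 4
4^2 ≡ 3
4^3 ≡ 12
4^4 ≡ 9
4^6 ≡ 1
So ord_13(4) = 6.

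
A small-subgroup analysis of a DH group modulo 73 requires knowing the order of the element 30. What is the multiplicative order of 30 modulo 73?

The order of 30 must divide φ(73) = 73 − 1 = 72 = 2^3 · 3^2.
Divisors of 72: 1, 2, 3, 4, 6, 8, 9, 12, 18, 24, 36, 72.
Check 30^d mod 73 for each divisor in increasing order:
30^1 ≡ 30 (mod 73)
30^2 ≡ 24 (mod 73)
30^3 ≡ 63 (mod 73)
30^4 ≡ 65 (mod 73)
30^6 ≡ 27 (mod 73)
30^8 ≡ 64 (mod 73)
30^9 ≡ 22 (mod 73)
30^12 ≡ 72 (mod 73)
30^18 ≡ 46 (mod 73)
30^24 ≡ 1 (mod 73) ✓
Hence ord(30) = 24.

24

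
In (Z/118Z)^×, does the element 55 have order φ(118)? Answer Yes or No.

Yes

φ(118) = φ(2)·φ(59) = 1·58 = 58 = 2 · 29.
55 is a primitive root mod 118 iff 55^(φ(118)/q) ≢ 1 for every prime q | φ(118), i.e. q ∈ {2, 29}.
55^29 ≡ 117 (mod 118)  [q = 2: ≢ 1 ✓]
55^2 ≡ 75 (mod 118)  [q = 29: ≢ 1 ✓]
Every test exponent gives a nontrivial residue, hence 55 generates the full group.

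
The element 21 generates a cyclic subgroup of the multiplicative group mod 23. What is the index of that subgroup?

Since 21 ∈ (Z/23Z)^×, its order divides φ(23) = 23 − 1 = 22 = 2 · 11.
Divisors of 22: 1, 2, 11, 22.
Compute 21^d (mod 23) for the divisors d until we hit 1:
21^1 ≡ 21 (mod 23)
21^2 ≡ 4 (mod 23)
21^11 ≡ 22 (mod 23)
21^22 ≡ 1 (mod 23) ✓
Thus |⟨21⟩| = ord(21) = 22.
The index is φ(23) / ord(21) = 22 / 22 = 1.

1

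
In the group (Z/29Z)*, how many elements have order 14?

6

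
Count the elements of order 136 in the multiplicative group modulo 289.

64

φ(289) = φ(17^2) = 17·(17−1) = 272 = 2^4 · 17.
Since (Z/289Z)^× is cyclic of order 272, the number of elements of order d is φ(d) when d | 272 and 0 otherwise.
136 = 2^3 · 17 divides 272, and φ(136) = 64.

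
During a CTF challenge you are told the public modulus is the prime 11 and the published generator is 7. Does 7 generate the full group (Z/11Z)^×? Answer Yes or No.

Yes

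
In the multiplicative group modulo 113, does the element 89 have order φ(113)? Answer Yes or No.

Yes

φ(113) = 113 − 1 = 112 = 2^4 · 7.
89 is a primitive root mod 113 iff 89^(φ(113)/q) ≢ 1 for every prime q | φ(113), i.e. q ∈ {2, 7}.
89^56 ≡ 112 (mod 113)  [q = 2: ≢ 1 ✓]
89^16 ≡ 28 (mod 113)  [q = 7: ≢ 1 ✓]
Every test exponent gives a nontrivial residue, hence 89 generates the full group.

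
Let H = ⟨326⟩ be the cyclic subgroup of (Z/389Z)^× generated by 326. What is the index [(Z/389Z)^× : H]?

4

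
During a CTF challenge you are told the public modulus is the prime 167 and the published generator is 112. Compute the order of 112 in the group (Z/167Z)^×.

83

ord(112) | φ(167) = 167 − 1 = 166 = 2 · 83.
Divisors of 166: 1, 2, 83, 166.
Evaluate successive powers at the divisors of 166:
112^1 ≡ 112
112^2 ≡ 19
112^83 ≡ 1
So ord_167(112) = 83.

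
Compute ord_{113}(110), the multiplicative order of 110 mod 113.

112

The order of 110 must divide φ(113) = 113 − 1 = 112 = 2^4 · 7.
Divisors of 112: 1, 2, 4, 7, 8, 14, 16, 28, 56, 112.
Compute 110^d (mod 113) for the divisors d until we hit 1:
110^1 ≡ 110 (mod 113)
110^2 ≡ 9 (mod 113)
110^4 ≡ 81 (mod 113)
110^7 ≡ 73 (mod 113)
110^8 ≡ 7 (mod 113)
110^14 ≡ 18 (mod 113)
110^16 ≡ 49 (mod 113)
110^28 ≡ 98 (mod 113)
110^56 ≡ 112 (mod 113)
110^112 ≡ 1 (mod 113) ✓
Therefore the multiplicative order of 110 modulo 113 is 112.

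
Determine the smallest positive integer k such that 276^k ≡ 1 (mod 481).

36

Since 276 ∈ (Z/481Z)^×, its order divides φ(481) = φ(13·37) = (13−1)·(37−1) = 12·36 = 432 = 2^4 · 3^3.
Divisors of 432: 1, 2, 3, 4, 6, 8, 9, 12, 16, 18, 24, 27, 36, 48, 54, 72, 108, 144, 216, 432.
Evaluate successive powers at the divisors of 432:
276^1 ≡ 276 (mod 481)
276^2 ≡ 178 (mod 481)
276^3 ≡ 66 (mod 481)
276^4 ≡ 419 (mod 481)
276^6 ≡ 27 (mod 481)
276^8 ≡ 477 (mod 481)
276^9 ≡ 339 (mod 481)
276^12 ≡ 248 (mod 481)
276^16 ≡ 16 (mod 481)
276^18 ≡ 443 (mod 481)
276^24 ≡ 417 (mod 481)
276^27 ≡ 105 (mod 481)
276^36 ≡ 1 (mod 481) ✓
Hence ord(276) = 36.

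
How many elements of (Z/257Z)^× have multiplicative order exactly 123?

0

φ(257) = 257 − 1 = 256 = 2^8.
Since (Z/257Z)^× is cyclic of order 256, the number of elements of order d is φ(d) when d | 256 and 0 otherwise.
Since 123 ∤ 256, the count is 0.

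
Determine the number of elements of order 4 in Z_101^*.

φ(101) = 101 − 1 = 100 = 2^2 · 5^2.
(Z/101Z)^× is cyclic (|G| = 100); a cyclic group of order m has exactly φ(d) elements of each order d | m, and none otherwise.
4 = 2^2 divides 100, and φ(4) = 2.

2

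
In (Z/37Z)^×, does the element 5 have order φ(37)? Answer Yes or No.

φ(37) = 37 − 1 = 36 = 2^2 · 3^2.
5 is a primitive root mod 37 iff 5^(φ(37)/q) ≢ 1 for every prime q | φ(37), i.e. q ∈ {2, 3}.
5^18 ≡ 36 (mod 37)  [q = 2: ≢ 1 ✓]
5^12 ≡ 10 (mod 37)  [q = 3: ≢ 1 ✓]
All checks pass, so 5 has order 36 and is a primitive root modulo 37.

Yes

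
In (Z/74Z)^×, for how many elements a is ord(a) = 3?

2

φ(74) = φ(2)·φ(37) = 1·36 = 36 = 2^2 · 3^2.
(Z/74Z)^× is cyclic (|G| = 36); a cyclic group of order m has exactly φ(d) elements of each order d | m, and none otherwise.
3 | 36, and φ(3) = 3 − 1 = 2.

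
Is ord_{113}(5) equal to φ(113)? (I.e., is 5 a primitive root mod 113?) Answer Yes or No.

Yes

φ(113) = 113 − 1 = 112 = 2^4 · 7.
5 is a primitive root mod 113 iff 5^(φ(113)/q) ≢ 1 for every prime q | φ(113), i.e. q ∈ {2, 7}.
5^56 ≡ 112 (mod 113)  [q = 2: ≢ 1 ✓]
5^16 ≡ 30 (mod 113)  [q = 7: ≢ 1 ✓]
None equal 1, so ord_113(5) = 112: 5 is a primitive root.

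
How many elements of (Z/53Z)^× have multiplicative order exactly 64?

φ(53) = 53 − 1 = 52 = 2^2 · 13.
In a cyclic group of order 52, there are φ(d) elements of order d for each divisor d of 52, and zero for non-divisors.
Here 52 is not a multiple of 64, so there are no elements of order 64.

0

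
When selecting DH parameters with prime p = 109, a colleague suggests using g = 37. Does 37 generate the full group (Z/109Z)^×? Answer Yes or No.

Yes

φ(109) = 109 − 1 = 108 = 2^2 · 3^3.
37 is a primitive root mod 109 iff 37^(φ(109)/q) ≢ 1 for every prime q | φ(109), i.e. q ∈ {2, 3}.
37^54 ≡ 108 (mod 109)  [q = 2: ≢ 1 ✓]
37^36 ≡ 45 (mod 109)  [q = 3: ≢ 1 ✓]
None equal 1, so ord_109(37) = 108: 37 is a primitive root.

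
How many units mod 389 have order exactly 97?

96

φ(389) = 389 − 1 = 388 = 2^2 · 97.
Since (Z/389Z)^× is cyclic of order 388, the number of elements of order d is φ(d) when d | 388 and 0 otherwise.
97 | 388, and φ(97) = 97 − 1 = 96.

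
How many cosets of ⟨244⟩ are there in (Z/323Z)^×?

The order of 244 must divide φ(323) = φ(17·19) = (17−1)·(19−1) = 16·18 = 288 = 2^5 · 3^2.
Divisors of 288: 1, 2, 3, 4, 6, 8, 9, 12, 16, 18, 24, 32, 36, 48, 72, 96, 144, 288.
Compute 244^d (mod 323) for the divisors d until we hit 1:
244^1 ≡ 244 (mod 323)
244^2 ≡ 104 (mod 323)
244^3 ≡ 182 (mod 323)
244^4 ≡ 157 (mod 323)
244^6 ≡ 178 (mod 323)
244^8 ≡ 101 (mod 323)
244^9 ≡ 96 (mod 323)
244^12 ≡ 30 (mod 323)
244^16 ≡ 188 (mod 323)
244^18 ≡ 172 (mod 323)
244^24 ≡ 254 (mod 323)
244^32 ≡ 137 (mod 323)
244^36 ≡ 191 (mod 323)
244^48 ≡ 239 (mod 323)
244^72 ≡ 305 (mod 323)
244^96 ≡ 273 (mod 323)
244^144 ≡ 1 (mod 323) ✓
The order of 244 is 144, so the subgroup it generates has 144 elements.
[(Z/323Z)^× : ⟨244⟩] = 288/144 = 2.

2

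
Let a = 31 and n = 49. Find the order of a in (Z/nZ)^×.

6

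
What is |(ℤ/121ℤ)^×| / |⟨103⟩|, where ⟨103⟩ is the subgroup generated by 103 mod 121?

By Lagrange's theorem, ord_121(103) divides φ(121) = φ(11^2) = 11·(11−1) = 110 = 2 · 5 · 11.
Divisors of 110: 1, 2, 5, 10, 11, 22, 55, 110.
Check 103^d mod 121 for each divisor in increasing order:
103^1 ≡ 103 (mod 121)
103^2 ≡ 82 (mod 121)
103^5 ≡ 89 (mod 121)
103^10 ≡ 56 (mod 121)
103^11 ≡ 81 (mod 121)
103^22 ≡ 27 (mod 121)
103^55 ≡ 1 (mod 121) ✓
So ord_121(103) = 55, hence |⟨103⟩| = 55.
The index is φ(121) / ord(103) = 110 / 55 = 2.

2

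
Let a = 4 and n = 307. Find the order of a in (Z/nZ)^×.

By Lagrange's theorem, ord_307(4) divides φ(307) = 307 − 1 = 306 = 2 · 3^2 · 17.
Divisors of 306: 1, 2, 3, 6, 9, 17, 18, 34, 51, 102, 153, 306.
Compute 4^d (mod 307) for the divisors d until we hit 1:
4^1 ≡ 4 (mod 307)
4^2 ≡ 16 (mod 307)
4^3 ≡ 64 (mod 307)
4^6 ≡ 105 (mod 307)
4^9 ≡ 273 (mod 307)
4^17 ≡ 289 (mod 307)
4^18 ≡ 235 (mod 307)
4^34 ≡ 17 (mod 307)
4^51 ≡ 1 (mod 307) ✓
So ord_307(4) = 51.

51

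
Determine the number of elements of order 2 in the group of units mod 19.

φ(19) = 19 − 1 = 18 = 2 · 3^2.
(Z/19Z)^× is cyclic (|G| = 18); a cyclic group of order m has exactly φ(d) elements of each order d | m, and none otherwise.
2 | 18, and φ(2) = 2 − 1 = 1.

1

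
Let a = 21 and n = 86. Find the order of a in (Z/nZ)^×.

7

Since 21 ∈ (Z/86Z)^×, its order divides φ(86) = φ(2)·φ(43) = 1·42 = 42 = 2 · 3 · 7.
Divisors of 42: 1, 2, 3, 6, 7, 14, 21, 42.
Compute 21^d (mod 86) for the divisors d until we hit 1:
21^1 ≡ 21
21^2 ≡ 11
21^3 ≡ 59
21^6 ≡ 41
21^7 ≡ 1
So ord_86(21) = 7.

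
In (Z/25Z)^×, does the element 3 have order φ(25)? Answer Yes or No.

Yes

φ(25) = φ(5^2) = 5·(5−1) = 20 = 2^2 · 5.
3 is a primitive root mod 25 iff 3^(φ(25)/q) ≢ 1 for every prime q | φ(25), i.e. q ∈ {2, 5}.
3^10 ≡ 24 (mod 25)  [q = 2: ≢ 1 ✓]
3^4 ≡ 6 (mod 25)  [q = 5: ≢ 1 ✓]
Every test exponent gives a nontrivial residue, hence 3 generates the full group.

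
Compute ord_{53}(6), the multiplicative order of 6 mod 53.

26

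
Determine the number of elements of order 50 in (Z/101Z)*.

20

φ(101) = 101 − 1 = 100 = 2^2 · 5^2.
(Z/101Z)^× is cyclic (|G| = 100); a cyclic group of order m has exactly φ(d) elements of each order d | m, and none otherwise.
50 = 2 · 5^2 divides 100, and φ(50) = 20.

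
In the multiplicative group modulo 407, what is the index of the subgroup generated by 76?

10

By Lagrange's theorem, ord_407(76) divides φ(407) = φ(11·37) = (11−1)·(37−1) = 10·36 = 360 = 2^3 · 3^2 · 5.
Divisors of 360: 1, 2, 3, 4, 5, 6, 8, 9, 10, 12, 15, 18, 20, 24, 30, 36, 40, 45, 60, 72, 90, 120, 180, 360.
Evaluate successive powers at the divisors of 360:
76^1 ≡ 76 (mod 407)
76^2 ≡ 78 (mod 407)
76^3 ≡ 230 (mod 407)
76^4 ≡ 386 (mod 407)
76^5 ≡ 32 (mod 407)
76^6 ≡ 397 (mod 407)
76^8 ≡ 34 (mod 407)
76^9 ≡ 142 (mod 407)
76^10 ≡ 210 (mod 407)
76^12 ≡ 100 (mod 407)
76^15 ≡ 208 (mod 407)
76^18 ≡ 221 (mod 407)
76^20 ≡ 144 (mod 407)
76^24 ≡ 232 (mod 407)
76^30 ≡ 122 (mod 407)
76^36 ≡ 1 (mod 407) ✓
Thus |⟨76⟩| = ord(76) = 36.
[(Z/407Z)^× : ⟨76⟩] = 360/36 = 10.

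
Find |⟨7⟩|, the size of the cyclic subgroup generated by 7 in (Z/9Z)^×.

3

ord(7) | φ(9) = φ(3^2) = 3·(3−1) = 6 = 2 · 3.
Divisors of 6: 1, 2, 3, 6.
Test each divisor d:
7^1 ≡ 7 (mod 9)
7^2 ≡ 4 (mod 9)
7^3 ≡ 1 (mod 9) ✓
So ord_9(7) = 3.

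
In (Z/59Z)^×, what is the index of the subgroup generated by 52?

ord(52) | φ(59) = 59 − 1 = 58 = 2 · 29.
Divisors of 58: 1, 2, 29, 58.
Test each divisor d:
52^1 ≡ 52 (mod 59)
52^2 ≡ 49 (mod 59)
52^29 ≡ 58 (mod 59)
52^58 ≡ 1 (mod 59) ✓
The order of 52 is 58, so the subgroup it generates has 58 elements.
The index is φ(59) / ord(52) = 58 / 58 = 1.

1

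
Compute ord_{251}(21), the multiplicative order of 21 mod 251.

The order of 21 must divide φ(251) = 251 − 1 = 250 = 2 · 5^3.
Divisors of 250: 1, 2, 5, 10, 25, 50, 125, 250.
Test each divisor d:
21^1 ≡ 21
21^2 ≡ 190
21^5 ≡ 80
21^10 ≡ 125
21^25 ≡ 20
21^50 ≡ 149
21^125 ≡ 1
Therefore the multiplicative order of 21 modulo 251 is 125.

125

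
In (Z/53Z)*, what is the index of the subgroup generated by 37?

2

By Lagrange's theorem, ord_53(37) divides φ(53) = 53 − 1 = 52 = 2^2 · 13.
Divisors of 52: 1, 2, 4, 13, 26, 52.
Check 37^d mod 53 for each divisor in increasing order:
37^1 ≡ 37 (mod 53)
37^2 ≡ 44 (mod 53)
37^4 ≡ 28 (mod 53)
37^13 ≡ 52 (mod 53)
37^26 ≡ 1 (mod 53) ✓
Thus |⟨37⟩| = ord(37) = 26.
The index is φ(53) / ord(37) = 52 / 26 = 2.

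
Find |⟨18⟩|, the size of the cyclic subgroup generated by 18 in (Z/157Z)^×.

156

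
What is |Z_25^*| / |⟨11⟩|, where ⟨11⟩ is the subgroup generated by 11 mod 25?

ord(11) | φ(25) = φ(5^2) = 5·(5−1) = 20 = 2^2 · 5.
Divisors of 20: 1, 2, 4, 5, 10, 20.
Evaluate successive powers at the divisors of 20:
11^1 ≡ 11 (mod 25)
11^2 ≡ 21 (mod 25)
11^4 ≡ 16 (mod 25)
11^5 ≡ 1 (mod 25) ✓
The order of 11 is 5, so the subgroup it generates has 5 elements.
Index = |(Z/25Z)^×| / |⟨11⟩| = 20 / 5 = 4.

4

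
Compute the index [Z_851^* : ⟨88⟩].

Since 88 ∈ (Z/851Z)^×, its order divides φ(851) = φ(23·37) = (23−1)·(37−1) = 22·36 = 792 = 2^3 · 3^2 · 11.
Divisors of 792: 1, 2, 3, 4, 6, 8, 9, 11, 12, 18, 22, 24, 33, 36, 44, 66, 72, 88, 99, 132, 198, 264, 396, 792.
Check 88^d mod 851 for each divisor in increasing order:
88^1 ≡ 88 (mod 851)
88^2 ≡ 85 (mod 851)
88^3 ≡ 672 (mod 851)
88^4 ≡ 417 (mod 851)
88^6 ≡ 554 (mod 851)
88^8 ≡ 285 (mod 851)
88^9 ≡ 401 (mod 851)
88^11 ≡ 45 (mod 851)
88^12 ≡ 556 (mod 851)
88^18 ≡ 813 (mod 851)
88^22 ≡ 323 (mod 851)
88^24 ≡ 223 (mod 851)
88^33 ≡ 68 (mod 851)
88^36 ≡ 593 (mod 851)
88^44 ≡ 507 (mod 851)
88^66 ≡ 369 (mod 851)
88^72 ≡ 186 (mod 851)
88^88 ≡ 47 (mod 851)
88^99 ≡ 413 (mod 851)
88^132 ≡ 1 (mod 851) ✓
So ord_851(88) = 132, hence |⟨88⟩| = 132.
Index = |(Z/851Z)^×| / |⟨88⟩| = 792 / 132 = 6.

6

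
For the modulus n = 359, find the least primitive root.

7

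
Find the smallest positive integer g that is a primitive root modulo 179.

2

φ(179) = 179 − 1 = 178 = 2 · 89.
Test candidates g = 2, 3, … against the prime factors q ∈ {2, 89} of φ(179): g is a generator iff g^(178/q) ≢ 1 for every such q.
g = 2: 2^89 ≡ 178; 2^2 ≡ 4 — none is 1, so 2 is a primitive root.
Hence the least primitive root of 179 is 2.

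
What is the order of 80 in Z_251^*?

25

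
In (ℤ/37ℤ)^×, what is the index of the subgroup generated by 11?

The order of 11 must divide φ(37) = 37 − 1 = 36 = 2^2 · 3^2.
Divisors of 36: 1, 2, 3, 4, 6, 9, 12, 18, 36.
Check 11^d mod 37 for each divisor in increasing order:
11^1 ≡ 11 (mod 37)
11^2 ≡ 10 (mod 37)
11^3 ≡ 36 (mod 37)
11^4 ≡ 26 (mod 37)
11^6 ≡ 1 (mod 37) ✓
The order of 11 is 6, so the subgroup it generates has 6 elements.
The index is φ(37) / ord(11) = 36 / 6 = 6.

6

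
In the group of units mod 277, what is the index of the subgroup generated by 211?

12

The order of 211 must divide φ(277) = 277 − 1 = 276 = 2^2 · 3 · 23.
Divisors of 276: 1, 2, 3, 4, 6, 12, 23, 46, 69, 92, 138, 276.
Compute 211^d (mod 277) for the divisors d until we hit 1:
211^1 ≡ 211
211^2 ≡ 201
211^3 ≡ 30
211^4 ≡ 236
211^6 ≡ 69
211^12 ≡ 52
211^23 ≡ 1
The order of 211 is 23, so the subgroup it generates has 23 elements.
[(Z/277Z)^× : ⟨211⟩] = 276/23 = 12.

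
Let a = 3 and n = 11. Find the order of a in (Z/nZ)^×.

5

ord(3) | φ(11) = 11 − 1 = 10 = 2 · 5.
Divisors of 10: 1, 2, 5, 10.
Check 3^d mod 11 for each divisor in increasing order:
3^1 ≡ 3 (mod 11)
3^2 ≡ 9 (mod 11)
3^5 ≡ 1 (mod 11) ✓
The smallest such exponent is 5, so the order of 3 is 5.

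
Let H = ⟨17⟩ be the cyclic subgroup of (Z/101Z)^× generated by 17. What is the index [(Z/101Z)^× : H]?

Since 17 ∈ (Z/101Z)^×, its order divides φ(101) = 101 − 1 = 100 = 2^2 · 5^2.
Divisors of 100: 1, 2, 4, 5, 10, 20, 25, 50, 100.
Evaluate successive powers at the divisors of 100:
17^1 ≡ 17 (mod 101)
17^2 ≡ 87 (mod 101)
17^4 ≡ 95 (mod 101)
17^5 ≡ 100 (mod 101)
17^10 ≡ 1 (mod 101) ✓
The order of 17 is 10, so the subgroup it generates has 10 elements.
Index = |(Z/101Z)^×| / |⟨17⟩| = 100 / 10 = 10.

10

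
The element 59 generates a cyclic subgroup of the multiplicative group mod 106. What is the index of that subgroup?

2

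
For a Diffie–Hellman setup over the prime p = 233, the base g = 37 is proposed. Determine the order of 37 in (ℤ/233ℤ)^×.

29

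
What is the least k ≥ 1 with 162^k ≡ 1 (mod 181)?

ord(162) | φ(181) = 181 − 1 = 180 = 2^2 · 3^2 · 5.
Divisors of 180: 1, 2, 3, 4, 5, 6, 9, 10, 12, 15, 18, 20, 30, 36, 45, 60, 90, 180.
Evaluate successive powers at the divisors of 180:
162^1 ≡ 162 (mod 181)
162^2 ≡ 180 (mod 181)
162^3 ≡ 19 (mod 181)
162^4 ≡ 1 (mod 181) ✓
Therefore the multiplicative order of 162 modulo 181 is 4.

4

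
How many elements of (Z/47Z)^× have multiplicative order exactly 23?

φ(47) = 47 − 1 = 46 = 2 · 23.
In a cyclic group of order 46, there are φ(d) elements of order d for each divisor d of 46, and zero for non-divisors.
23 | 46, and φ(23) = 23 − 1 = 22.

22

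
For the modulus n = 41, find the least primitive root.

φ(41) = 41 − 1 = 40 = 2^3 · 5.
g is a primitive root iff g^(40/q) ≢ 1 (mod 41) for each prime q ∈ {2, 5}.
g = 2: 2^20 ≡ 1 — hits 1, so not a primitive root.
g = 3: 3^20 ≡ 40; 3^8 ≡ 1 — hits 1, so not a primitive root.
g = 4: 4^20 ≡ 1 — hits 1, so not a primitive root.
g = 5: 5^20 ≡ 1 — hits 1, so not a primitive root.
g = 6: 6^20 ≡ 40; 6^8 ≡ 10 — none is 1, so 6 is a primitive root.
The smallest primitive root modulo 41 is 6.

6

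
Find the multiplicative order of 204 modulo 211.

105

The order of 204 must divide φ(211) = 211 − 1 = 210 = 2 · 3 · 5 · 7.
Divisors of 210: 1, 2, 3, 5, 6, 7, 10, 14, 15, 21, 30, 35, 42, 70, 105, 210.
Evaluate successive powers at the divisors of 210:
204^1 ≡ 204 (mod 211)
204^2 ≡ 49 (mod 211)
204^3 ≡ 79 (mod 211)
204^5 ≡ 73 (mod 211)
204^6 ≡ 122 (mod 211)
204^7 ≡ 201 (mod 211)
204^10 ≡ 54 (mod 211)
204^14 ≡ 100 (mod 211)
204^15 ≡ 144 (mod 211)
204^21 ≡ 55 (mod 211)
204^30 ≡ 58 (mod 211)
204^35 ≡ 14 (mod 211)
204^42 ≡ 71 (mod 211)
204^70 ≡ 196 (mod 211)
204^105 ≡ 1 (mod 211) ✓
Hence ord(204) = 105.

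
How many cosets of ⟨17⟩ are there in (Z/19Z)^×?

Since 17 ∈ (Z/19Z)^×, its order divides φ(19) = 19 − 1 = 18 = 2 · 3^2.
Divisors of 18: 1, 2, 3, 6, 9, 18.
Evaluate successive powers at the divisors of 18:
17^1 ≡ 17 (mod 19)
17^2 ≡ 4 (mod 19)
17^3 ≡ 11 (mod 19)
17^6 ≡ 7 (mod 19)
17^9 ≡ 1 (mod 19) ✓
The order of 17 is 9, so the subgroup it generates has 9 elements.
Index = |(Z/19Z)^×| / |⟨17⟩| = 18 / 9 = 2.

2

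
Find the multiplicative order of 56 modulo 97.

96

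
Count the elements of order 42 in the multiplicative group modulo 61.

φ(61) = 61 − 1 = 60 = 2^2 · 3 · 5.
In a cyclic group of order 60, there are φ(d) elements of order d for each divisor d of 60, and zero for non-divisors.
42 does not divide 60, so no element of (Z/61Z)^× has order 42.

0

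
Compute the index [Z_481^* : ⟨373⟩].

24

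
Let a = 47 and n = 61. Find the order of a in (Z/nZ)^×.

3

Since 47 ∈ (Z/61Z)^×, its order divides φ(61) = 61 − 1 = 60 = 2^2 · 3 · 5.
Divisors of 60: 1, 2, 3, 4, 5, 6, 10, 12, 15, 20, 30, 60.
Evaluate successive powers at the divisors of 60:
47^1 ≡ 47 (mod 61)
47^2 ≡ 13 (mod 61)
47^3 ≡ 1 (mod 61) ✓
The smallest such exponent is 3, so the order of 47 is 3.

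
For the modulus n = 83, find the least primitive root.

φ(83) = 83 − 1 = 82 = 2 · 41.
Test candidates g = 2, 3, … against the prime factors q ∈ {2, 41} of φ(83): g is a generator iff g^(82/q) ≢ 1 for every such q.
g = 2: 2^41 ≡ 82; 2^2 ≡ 4 — none is 1, so 2 is a primitive root.
So 2 is the smallest generator of (Z/83Z)^×.

2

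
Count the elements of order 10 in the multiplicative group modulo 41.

4

φ(41) = 41 − 1 = 40 = 2^3 · 5.
In a cyclic group of order 40, there are φ(d) elements of order d for each divisor d of 40, and zero for non-divisors.
10 = 2 · 5 divides 40, and φ(10) = 4.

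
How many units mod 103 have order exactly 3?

2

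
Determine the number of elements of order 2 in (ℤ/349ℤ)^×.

1

φ(349) = 349 − 1 = 348 = 2^2 · 3 · 29.
In a cyclic group of order 348, there are φ(d) elements of order d for each divisor d of 348, and zero for non-divisors.
2 | 348, and φ(2) = 2 − 1 = 1.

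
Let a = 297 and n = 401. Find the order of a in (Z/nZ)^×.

400

By Lagrange's theorem, ord_401(297) divides φ(401) = 401 − 1 = 400 = 2^4 · 5^2.
Divisors of 400: 1, 2, 4, 5, 8, 10, 16, 20, 25, 40, 50, 80, 100, 200, 400.
Test each divisor d:
297^1 ≡ 297 (mod 401)
297^2 ≡ 390 (mod 401)
297^4 ≡ 121 (mod 401)
297^5 ≡ 248 (mod 401)
297^8 ≡ 205 (mod 401)
297^10 ≡ 151 (mod 401)
297^16 ≡ 321 (mod 401)
297^20 ≡ 345 (mod 401)
297^25 ≡ 147 (mod 401)
297^40 ≡ 329 (mod 401)
297^50 ≡ 356 (mod 401)
297^80 ≡ 372 (mod 401)
297^100 ≡ 20 (mod 401)
297^200 ≡ 400 (mod 401)
297^400 ≡ 1 (mod 401) ✓
So ord_401(297) = 400.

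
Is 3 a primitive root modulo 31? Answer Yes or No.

Yes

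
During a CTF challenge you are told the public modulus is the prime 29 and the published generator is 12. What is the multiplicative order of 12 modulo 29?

Since 12 ∈ (Z/29Z)^×, its order divides φ(29) = 29 − 1 = 28 = 2^2 · 7.
Divisors of 28: 1, 2, 4, 7, 14, 28.
Compute 12^d (mod 29) for the divisors d until we hit 1:
12^1 ≡ 12 (mod 29)
12^2 ≡ 28 (mod 29)
12^4 ≡ 1 (mod 29) ✓
Hence ord(12) = 4.

4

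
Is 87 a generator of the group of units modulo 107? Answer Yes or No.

No

φ(107) = 107 − 1 = 106 = 2 · 53.
Test 87^(106/q) mod 107 for each prime factor q of 106:
87^53 ≡ 1 (mod 107)  [q = 2: ≡ 1 ✗]
87^2 ≡ 79 (mod 107)  [q = 53: ≢ 1 ✓]
The check at q = 2 fails, so 87 generates a proper subgroup.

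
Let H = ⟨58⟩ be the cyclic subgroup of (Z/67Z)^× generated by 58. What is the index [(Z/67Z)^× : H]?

3

By Lagrange's theorem, ord_67(58) divides φ(67) = 67 − 1 = 66 = 2 · 3 · 11.
Divisors of 66: 1, 2, 3, 6, 11, 22, 33, 66.
Compute 58^d (mod 67) for the divisors d until we hit 1:
58^1 ≡ 58 (mod 67)
58^2 ≡ 14 (mod 67)
58^3 ≡ 8 (mod 67)
58^6 ≡ 64 (mod 67)
58^11 ≡ 66 (mod 67)
58^22 ≡ 1 (mod 67) ✓
The order of 58 is 22, so the subgroup it generates has 22 elements.
The index is φ(67) / ord(58) = 66 / 22 = 3.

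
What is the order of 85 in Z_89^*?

22

Since 85 ∈ (Z/89Z)^×, its order divides φ(89) = 89 − 1 = 88 = 2^3 · 11.
Divisors of 88: 1, 2, 4, 8, 11, 22, 44, 88.
Compute 85^d (mod 89) for the divisors d until we hit 1:
85^1 ≡ 85 (mod 89)
85^2 ≡ 16 (mod 89)
85^4 ≡ 78 (mod 89)
85^8 ≡ 32 (mod 89)
85^11 ≡ 88 (mod 89)
85^22 ≡ 1 (mod 89) ✓
Therefore the multiplicative order of 85 modulo 89 is 22.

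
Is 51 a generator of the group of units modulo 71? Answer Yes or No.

φ(71) = 71 − 1 = 70 = 2 · 5 · 7.
51 is a primitive root mod 71 iff 51^(φ(71)/q) ≢ 1 for every prime q | φ(71), i.e. q ∈ {2, 5, 7}.
51^35 ≡ 70 (mod 71)  [q = 2: ≢ 1 ✓]
51^14 ≡ 1 (mod 71)  [q = 5: ≡ 1 ✗]
51^10 ≡ 48 (mod 71)  [q = 7: ≢ 1 ✓]
51^14 ≡ 1 shows ord(51) | 14, strictly less than φ(71); not a primitive root.

No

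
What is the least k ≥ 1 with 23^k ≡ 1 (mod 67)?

By Lagrange's theorem, ord_67(23) divides φ(67) = 67 − 1 = 66 = 2 · 3 · 11.
Divisors of 66: 1, 2, 3, 6, 11, 22, 33, 66.
Compute 23^d (mod 67) for the divisors d until we hit 1:
23^1 ≡ 23 (mod 67)
23^2 ≡ 60 (mod 67)
23^3 ≡ 40 (mod 67)
23^6 ≡ 59 (mod 67)
23^11 ≡ 29 (mod 67)
23^22 ≡ 37 (mod 67)
23^33 ≡ 1 (mod 67) ✓
So ord_67(23) = 33.

33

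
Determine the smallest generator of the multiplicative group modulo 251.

φ(251) = 251 − 1 = 250 = 2 · 5^3.
Test candidates g = 2, 3, … against the prime factors q ∈ {2, 5} of φ(251): g is a generator iff g^(250/q) ≢ 1 for every such q.
g = 2: 2^125 ≡ 250; 2^50 ≡ 1 — hits 1, so not a primitive root.
g = 3: 3^125 ≡ 1 — hits 1, so not a primitive root.
g = 4: 4^125 ≡ 1 — hits 1, so not a primitive root.
g = 5: 5^125 ≡ 1 — hits 1, so not a primitive root.
g = 6: 6^125 ≡ 250; 6^50 ≡ 219 — none is 1, so 6 is a primitive root.
The smallest primitive root modulo 251 is 6.

6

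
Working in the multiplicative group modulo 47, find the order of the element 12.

ord(12) | φ(47) = 47 − 1 = 46 = 2 · 23.
Divisors of 46: 1, 2, 23, 46.
Test each divisor d:
12^1 ≡ 12 (mod 47)
12^2 ≡ 3 (mod 47)
12^23 ≡ 1 (mod 47) ✓
Therefore the multiplicative order of 12 modulo 47 is 23.

23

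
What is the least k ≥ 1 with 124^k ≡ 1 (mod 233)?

ord(124) | φ(233) = 233 − 1 = 232 = 2^3 · 29.
Divisors of 232: 1, 2, 4, 8, 29, 58, 116, 232.
Test each divisor d:
124^1 ≡ 124 (mod 233)
124^2 ≡ 231 (mod 233)
124^4 ≡ 4 (mod 233)
124^8 ≡ 16 (mod 233)
124^29 ≡ 89 (mod 233)
124^58 ≡ 232 (mod 233)
124^116 ≡ 1 (mod 233) ✓
So ord_233(124) = 116.

116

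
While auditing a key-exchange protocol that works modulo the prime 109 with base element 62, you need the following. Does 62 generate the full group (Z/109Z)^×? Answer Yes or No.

φ(109) = 109 − 1 = 108 = 2^2 · 3^3.
Test 62^(108/q) mod 109 for each prime factor q of 108:
62^54 ≡ 108 (mod 109)  [q = 2: ≢ 1 ✓]
62^36 ≡ 45 (mod 109)  [q = 3: ≢ 1 ✓]
None equal 1, so ord_109(62) = 108: 62 is a primitive root.

Yes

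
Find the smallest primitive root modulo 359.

7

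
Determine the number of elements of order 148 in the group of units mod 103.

0

φ(103) = 103 − 1 = 102 = 2 · 3 · 17.
(Z/103Z)^× is cyclic (|G| = 102); a cyclic group of order m has exactly φ(d) elements of each order d | m, and none otherwise.
Here 102 is not a multiple of 148, so there are no elements of order 148.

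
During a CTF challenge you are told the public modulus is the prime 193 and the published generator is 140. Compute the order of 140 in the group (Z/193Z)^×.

By Lagrange's theorem, ord_193(140) divides φ(193) = 193 − 1 = 192 = 2^6 · 3.
Divisors of 192: 1, 2, 3, 4, 6, 8, 12, 16, 24, 32, 48, 64, 96, 192.
Test each divisor d:
140^1 ≡ 140
140^2 ≡ 107
140^3 ≡ 119
140^4 ≡ 62
140^6 ≡ 72
140^8 ≡ 177
140^12 ≡ 166
140^16 ≡ 63
140^24 ≡ 150
140^32 ≡ 109
140^48 ≡ 112
140^64 ≡ 108
140^96 ≡ 192
140^192 ≡ 1
Hence ord(140) = 192.

192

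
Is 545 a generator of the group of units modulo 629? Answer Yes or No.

629 = 17 · 37 is a product of two distinct odd primes, so (Z/629Z)^× ≅ (Z/17Z)^× × (Z/37Z)^× is not cyclic.
No primitive root modulo 629 exists; in particular 545 is not one.

No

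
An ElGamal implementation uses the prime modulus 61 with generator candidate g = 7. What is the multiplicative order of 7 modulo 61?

ord(7) | φ(61) = 61 − 1 = 60 = 2^2 · 3 · 5.
Divisors of 60: 1, 2, 3, 4, 5, 6, 10, 12, 15, 20, 30, 60.
Compute 7^d (mod 61) for the divisors d until we hit 1:
7^1 ≡ 7 (mod 61)
7^2 ≡ 49 (mod 61)
7^3 ≡ 38 (mod 61)
7^4 ≡ 22 (mod 61)
7^5 ≡ 32 (mod 61)
7^6 ≡ 41 (mod 61)
7^10 ≡ 48 (mod 61)
7^12 ≡ 34 (mod 61)
7^15 ≡ 11 (mod 61)
7^20 ≡ 47 (mod 61)
7^30 ≡ 60 (mod 61)
7^60 ≡ 1 (mod 61) ✓
So ord_61(7) = 60.

60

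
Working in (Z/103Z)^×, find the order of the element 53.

Since 53 ∈ (Z/103Z)^×, its order divides φ(103) = 103 − 1 = 102 = 2 · 3 · 17.
Divisors of 102: 1, 2, 3, 6, 17, 34, 51, 102.
Test each divisor d:
53^1 ≡ 53 (mod 103)
53^2 ≡ 28 (mod 103)
53^3 ≡ 42 (mod 103)
53^6 ≡ 13 (mod 103)
53^17 ≡ 57 (mod 103)
53^34 ≡ 56 (mod 103)
53^51 ≡ 102 (mod 103)
53^102 ≡ 1 (mod 103) ✓
So ord_103(53) = 102.

102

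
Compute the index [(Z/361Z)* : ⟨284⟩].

ord(284) | φ(361) = φ(19^2) = 19·(19−1) = 342 = 2 · 3^2 · 19.
Divisors of 342: 1, 2, 3, 6, 9, 18, 19, 38, 57, 114, 171, 342.
Test each divisor d:
284^1 ≡ 284 (mod 361)
284^2 ≡ 153 (mod 361)
284^3 ≡ 132 (mod 361)
284^6 ≡ 96 (mod 361)
284^9 ≡ 37 (mod 361)
284^18 ≡ 286 (mod 361)
284^19 ≡ 360 (mod 361)
284^38 ≡ 1 (mod 361) ✓
The order of 284 is 38, so the subgroup it generates has 38 elements.
Index = |(Z/361Z)^×| / |⟨284⟩| = 342 / 38 = 9.

9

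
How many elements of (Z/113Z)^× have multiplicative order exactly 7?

φ(113) = 113 − 1 = 112 = 2^4 · 7.
Since (Z/113Z)^× is cyclic of order 112, the number of elements of order d is φ(d) when d | 112 and 0 otherwise.
7 | 112, and φ(7) = 7 − 1 = 6.

6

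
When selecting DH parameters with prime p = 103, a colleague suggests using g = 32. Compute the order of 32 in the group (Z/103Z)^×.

51

By Lagrange's theorem, ord_103(32) divides φ(103) = 103 − 1 = 102 = 2 · 3 · 17.
Divisors of 102: 1, 2, 3, 6, 17, 34, 51, 102.
Test each divisor d:
32^1 ≡ 32 (mod 103)
32^2 ≡ 97 (mod 103)
32^3 ≡ 14 (mod 103)
32^6 ≡ 93 (mod 103)
32^17 ≡ 46 (mod 103)
32^34 ≡ 56 (mod 103)
32^51 ≡ 1 (mod 103) ✓
Therefore the multiplicative order of 32 modulo 103 is 51.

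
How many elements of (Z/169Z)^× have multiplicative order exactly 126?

φ(169) = φ(13^2) = 13·(13−1) = 156 = 2^2 · 3 · 13.
Since (Z/169Z)^× is cyclic of order 156, the number of elements of order d is φ(d) when d | 156 and 0 otherwise.
Since 126 ∤ 156, the count is 0.

0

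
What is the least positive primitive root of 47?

φ(47) = 47 − 1 = 46 = 2 · 23.
Test candidates g = 2, 3, … against the prime factors q ∈ {2, 23} of φ(47): g is a generator iff g^(46/q) ≢ 1 for every such q.
g = 2: 2^23 ≡ 1 — hits 1, so not a primitive root.
g = 3: 3^23 ≡ 1 — hits 1, so not a primitive root.
g = 4: 4^23 ≡ 1 — hits 1, so not a primitive root.
g = 5: 5^23 ≡ 46; 5^2 ≡ 25 — none is 1, so 5 is a primitive root.
The smallest primitive root modulo 47 is 5.

5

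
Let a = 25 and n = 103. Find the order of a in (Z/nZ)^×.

51

The order of 25 must divide φ(103) = 103 − 1 = 102 = 2 · 3 · 17.
Divisors of 102: 1, 2, 3, 6, 17, 34, 51, 102.
Compute 25^d (mod 103) for the divisors d until we hit 1:
25^1 ≡ 25
25^2 ≡ 7
25^3 ≡ 72
25^6 ≡ 34
25^17 ≡ 56
25^34 ≡ 46
25^51 ≡ 1
Therefore the multiplicative order of 25 modulo 103 is 51.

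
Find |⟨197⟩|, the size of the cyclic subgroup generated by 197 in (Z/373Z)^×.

124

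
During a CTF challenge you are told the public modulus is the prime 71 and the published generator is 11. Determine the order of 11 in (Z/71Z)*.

70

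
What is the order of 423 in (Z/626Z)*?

312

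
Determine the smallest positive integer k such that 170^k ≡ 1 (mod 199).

Since 170 ∈ (Z/199Z)^×, its order divides φ(199) = 199 − 1 = 198 = 2 · 3^2 · 11.
Divisors of 198: 1, 2, 3, 6, 9, 11, 18, 22, 33, 66, 99, 198.
Evaluate successive powers at the divisors of 198:
170^1 ≡ 170 (mod 199)
170^2 ≡ 45 (mod 199)
170^3 ≡ 88 (mod 199)
170^6 ≡ 182 (mod 199)
170^9 ≡ 96 (mod 199)
170^11 ≡ 141 (mod 199)
170^18 ≡ 62 (mod 199)
170^22 ≡ 180 (mod 199)
170^33 ≡ 107 (mod 199)
170^66 ≡ 106 (mod 199)
170^99 ≡ 198 (mod 199)
170^198 ≡ 1 (mod 199) ✓
Hence ord(170) = 198.

198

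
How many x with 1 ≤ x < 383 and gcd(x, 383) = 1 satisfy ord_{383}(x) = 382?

190

φ(383) = 383 − 1 = 382 = 2 · 191.
In a cyclic group of order 382, there are φ(d) elements of order d for each divisor d of 382, and zero for non-divisors.
382 = 2 · 191 divides 382, and φ(382) = 190.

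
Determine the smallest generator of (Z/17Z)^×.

3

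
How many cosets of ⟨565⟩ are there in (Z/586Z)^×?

4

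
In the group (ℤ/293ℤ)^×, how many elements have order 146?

φ(293) = 293 − 1 = 292 = 2^2 · 73.
(Z/293Z)^× is cyclic (|G| = 292); a cyclic group of order m has exactly φ(d) elements of each order d | m, and none otherwise.
146 = 2 · 73 divides 292, and φ(146) = 72.

72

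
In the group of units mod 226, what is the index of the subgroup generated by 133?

1

Since 133 ∈ (Z/226Z)^×, its order divides φ(226) = φ(2)·φ(113) = 1·112 = 112 = 2^4 · 7.
Divisors of 112: 1, 2, 4, 7, 8, 14, 16, 28, 56, 112.
Evaluate successive powers at the divisors of 112:
133^1 ≡ 133 (mod 226)
133^2 ≡ 61 (mod 226)
133^4 ≡ 105 (mod 226)
133^7 ≡ 71 (mod 226)
133^8 ≡ 177 (mod 226)
133^14 ≡ 69 (mod 226)
133^16 ≡ 141 (mod 226)
133^28 ≡ 15 (mod 226)
133^56 ≡ 225 (mod 226)
133^112 ≡ 1 (mod 226) ✓
The order of 133 is 112, so the subgroup it generates has 112 elements.
The index is φ(226) / ord(133) = 112 / 112 = 1.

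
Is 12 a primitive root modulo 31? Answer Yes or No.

φ(31) = 31 − 1 = 30 = 2 · 3 · 5.
Test 12^(30/q) mod 31 for each prime factor q of 30:
12^15 ≡ 30 (mod 31)  [q = 2: ≢ 1 ✓]
12^10 ≡ 25 (mod 31)  [q = 3: ≢ 1 ✓]
12^6 ≡ 2 (mod 31)  [q = 5: ≢ 1 ✓]
None equal 1, so ord_31(12) = 30: 12 is a primitive root.

Yes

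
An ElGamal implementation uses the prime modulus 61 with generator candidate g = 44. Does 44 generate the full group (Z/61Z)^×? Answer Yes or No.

Yes

φ(61) = 61 − 1 = 60 = 2^2 · 3 · 5.
An element g generates (Z/61Z)^× iff g^(60/q) ≢ 1 (mod 61) for each prime q ∈ {2, 3, 5}.
44^30 ≡ 60 (mod 61)  [q = 2: ≢ 1 ✓]
44^20 ≡ 13 (mod 61)  [q = 3: ≢ 1 ✓]
44^12 ≡ 20 (mod 61)  [q = 5: ≢ 1 ✓]
All checks pass, so 44 has order 60 and is a primitive root modulo 61.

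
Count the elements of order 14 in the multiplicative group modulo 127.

6

φ(127) = 127 − 1 = 126 = 2 · 3^2 · 7.
In a cyclic group of order 126, there are φ(d) elements of order d for each divisor d of 126, and zero for non-divisors.
14 = 2 · 7 divides 126, and φ(14) = 6.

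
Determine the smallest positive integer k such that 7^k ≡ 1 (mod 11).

ord(7) | φ(11) = 11 − 1 = 10 = 2 · 5.
Divisors of 10: 1, 2, 5, 10.
Check 7^d mod 11 for each divisor in increasing order:
7^1 ≡ 7
7^2 ≡ 5
7^5 ≡ 10
7^10 ≡ 1
Hence ord(7) = 10.

10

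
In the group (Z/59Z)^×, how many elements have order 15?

φ(59) = 59 − 1 = 58 = 2 · 29.
In a cyclic group of order 58, there are φ(d) elements of order d for each divisor d of 58, and zero for non-divisors.
15 does not divide 58, so no element of (Z/59Z)^× has order 15.

0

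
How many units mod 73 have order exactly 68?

0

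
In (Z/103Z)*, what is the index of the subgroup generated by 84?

The order of 84 must divide φ(103) = 103 − 1 = 102 = 2 · 3 · 17.
Divisors of 102: 1, 2, 3, 6, 17, 34, 51, 102.
Compute 84^d (mod 103) for the divisors d until we hit 1:
84^1 ≡ 84 (mod 103)
84^2 ≡ 52 (mod 103)
84^3 ≡ 42 (mod 103)
84^6 ≡ 13 (mod 103)
84^17 ≡ 47 (mod 103)
84^34 ≡ 46 (mod 103)
84^51 ≡ 102 (mod 103)
84^102 ≡ 1 (mod 103) ✓
So ord_103(84) = 102, hence |⟨84⟩| = 102.
[(Z/103Z)^× : ⟨84⟩] = 102/102 = 1.

1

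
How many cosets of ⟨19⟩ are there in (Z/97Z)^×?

By Lagrange's theorem, ord_97(19) divides φ(97) = 97 − 1 = 96 = 2^5 · 3.
Divisors of 96: 1, 2, 3, 4, 6, 8, 12, 16, 24, 32, 48, 96.
Evaluate successive powers at the divisors of 96:
19^1 ≡ 19 (mod 97)
19^2 ≡ 70 (mod 97)
19^3 ≡ 69 (mod 97)
19^4 ≡ 50 (mod 97)
19^6 ≡ 8 (mod 97)
19^8 ≡ 75 (mod 97)
19^12 ≡ 64 (mod 97)
19^16 ≡ 96 (mod 97)
19^24 ≡ 22 (mod 97)
19^32 ≡ 1 (mod 97) ✓
The order of 19 is 32, so the subgroup it generates has 32 elements.
Index = |(Z/97Z)^×| / |⟨19⟩| = 96 / 32 = 3.

3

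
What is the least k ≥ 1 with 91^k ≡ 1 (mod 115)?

2

By Lagrange's theorem, ord_115(91) divides φ(115) = φ(5·23) = (5−1)·(23−1) = 4·22 = 88 = 2^3 · 11.
Divisors of 88: 1, 2, 4, 8, 11, 22, 44, 88.
Compute 91^d (mod 115) for the divisors d until we hit 1:
91^1 ≡ 91 (mod 115)
91^2 ≡ 1 (mod 115) ✓
So ord_115(91) = 2.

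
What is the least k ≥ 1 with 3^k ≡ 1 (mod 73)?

12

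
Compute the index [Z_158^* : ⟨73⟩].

2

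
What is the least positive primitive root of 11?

2

φ(11) = 11 − 1 = 10 = 2 · 5.
Test candidates g = 2, 3, … against the prime factors q ∈ {2, 5} of φ(11): g is a generator iff g^(10/q) ≢ 1 for every such q.
g = 2: 2^5 ≡ 10; 2^2 ≡ 4 — none is 1, so 2 is a primitive root.
Hence the least primitive root of 11 is 2.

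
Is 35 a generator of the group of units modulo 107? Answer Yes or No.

No

φ(107) = 107 − 1 = 106 = 2 · 53.
35 is a primitive root mod 107 iff 35^(φ(107)/q) ≢ 1 for every prime q | φ(107), i.e. q ∈ {2, 53}.
35^53 ≡ 1 (mod 107)  [q = 2: ≡ 1 ✗]
35^2 ≡ 48 (mod 107)  [q = 53: ≢ 1 ✓]
35^53 ≡ 1 shows ord(35) | 53, strictly less than φ(107); not a primitive root.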